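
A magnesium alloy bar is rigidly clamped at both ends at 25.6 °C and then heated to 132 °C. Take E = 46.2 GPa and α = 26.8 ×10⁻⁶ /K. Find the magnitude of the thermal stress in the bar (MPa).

ΔT = 106.4 K. Constrained thermal stress σ = E·α·ΔT = 46.20×10³ MPa × 26.8×10⁻⁶ × 106.4 = 132 MPa (compressive).

132 MPa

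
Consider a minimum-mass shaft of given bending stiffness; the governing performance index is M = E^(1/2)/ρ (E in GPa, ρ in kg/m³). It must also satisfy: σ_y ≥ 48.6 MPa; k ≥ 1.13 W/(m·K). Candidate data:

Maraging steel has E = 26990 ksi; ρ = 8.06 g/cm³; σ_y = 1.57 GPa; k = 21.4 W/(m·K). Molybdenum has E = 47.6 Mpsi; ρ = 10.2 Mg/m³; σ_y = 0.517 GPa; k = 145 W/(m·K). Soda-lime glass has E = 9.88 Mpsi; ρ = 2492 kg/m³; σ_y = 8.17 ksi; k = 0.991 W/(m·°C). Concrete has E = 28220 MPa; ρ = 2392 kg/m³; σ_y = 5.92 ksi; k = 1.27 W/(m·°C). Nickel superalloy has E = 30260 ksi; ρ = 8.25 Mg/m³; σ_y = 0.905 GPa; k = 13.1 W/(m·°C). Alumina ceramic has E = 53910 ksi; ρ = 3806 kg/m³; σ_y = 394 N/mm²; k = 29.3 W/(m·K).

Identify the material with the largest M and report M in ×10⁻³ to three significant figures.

alumina ceramic, M = 5.07×10⁻³

Screen on constraints: σ_y ≥ 48.6 MPa; k ≥ 1.13 W/(m·K). Survivors: maraging steel, molybdenum, nickel superalloy, alumina ceramic.
In SI units:
  maraging steel: E = 186.1 GPa, ρ = 8060 kg/m³
  molybdenum: E = 328.2 GPa, ρ = 10200 kg/m³
  nickel superalloy: E = 208.6 GPa, ρ = 8250 kg/m³
  alumina ceramic: E = 371.7 GPa, ρ = 3806 kg/m³
  alumina ceramic: M = 5.07×10⁻³
  molybdenum: M = 1.78×10⁻³
  nickel superalloy: M = 1.75×10⁻³
  maraging steel: M = 1.69×10⁻³
Highest index: alumina ceramic.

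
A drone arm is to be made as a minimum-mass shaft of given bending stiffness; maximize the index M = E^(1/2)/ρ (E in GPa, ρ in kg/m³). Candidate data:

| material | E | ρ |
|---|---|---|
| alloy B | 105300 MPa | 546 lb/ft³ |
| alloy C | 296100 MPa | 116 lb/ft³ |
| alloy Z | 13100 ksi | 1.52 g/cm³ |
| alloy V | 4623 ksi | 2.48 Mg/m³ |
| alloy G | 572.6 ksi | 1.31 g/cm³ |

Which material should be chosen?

In SI units:
  alloy B: E = 105.3 GPa, ρ = 8746 kg/m³
  alloy C: E = 296.1 GPa, ρ = 1858 kg/m³
  alloy Z: E = 90.32 GPa, ρ = 1520 kg/m³
  alloy V: E = 31.87 GPa, ρ = 2480 kg/m³
  alloy G: E = 3.948 GPa, ρ = 1310 kg/m³
  alloy C: M = 9.26×10⁻³
  alloy Z: M = 6.25×10⁻³
  alloy V: M = 2.28×10⁻³
  alloy G: M = 1.52×10⁻³
  alloy B: M = 1.17×10⁻³
Highest index: alloy C.

alloy C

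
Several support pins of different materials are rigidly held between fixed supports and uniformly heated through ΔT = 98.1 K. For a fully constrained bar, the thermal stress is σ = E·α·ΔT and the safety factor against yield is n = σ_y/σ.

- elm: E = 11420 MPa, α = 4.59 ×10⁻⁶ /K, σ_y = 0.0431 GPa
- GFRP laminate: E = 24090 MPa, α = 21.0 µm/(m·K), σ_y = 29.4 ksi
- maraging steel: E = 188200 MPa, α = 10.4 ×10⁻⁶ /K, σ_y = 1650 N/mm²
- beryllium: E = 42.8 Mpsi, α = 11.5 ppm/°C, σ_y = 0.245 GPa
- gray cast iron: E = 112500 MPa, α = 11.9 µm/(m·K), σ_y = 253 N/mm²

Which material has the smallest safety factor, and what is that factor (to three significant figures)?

Per material, after unit conversion:
  elm: E = 11.42, α = 4.59, σ_y = 43.10 → σ = 5.14 MPa, n = 8.38
  GFRP laminate: E = 24.09, α = 21.0, σ_y = 202.7 → σ = 49.6 MPa, n = 4.08
  maraging steel: E = 188.2, α = 10.4, σ_y = 1650 → σ = 192 MPa, n = 8.59
  beryllium: E = 295.1, α = 11.5, σ_y = 245.0 → σ = 333 MPa, n = 0.736
  gray cast iron: E = 112.5, α = 11.9, σ_y = 253.0 → σ = 131 MPa, n = 1.93
Smallest n: beryllium with n = 0.736.

beryllium, n = 0.736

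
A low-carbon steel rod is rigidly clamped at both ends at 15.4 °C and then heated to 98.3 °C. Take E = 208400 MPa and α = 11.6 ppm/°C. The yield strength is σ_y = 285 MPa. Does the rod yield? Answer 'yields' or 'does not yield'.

E = 208400 MPa = 208.4 GPa.
ΔT = 82.90 K. Constrained thermal stress σ = E·α·ΔT = 208.4×10³ MPa × 11.6×10⁻⁶ × 82.90 = 200 MPa (compressive).
Compare to σ_y = 285 MPa: σ < σ_y, so it does not yield.

does not yield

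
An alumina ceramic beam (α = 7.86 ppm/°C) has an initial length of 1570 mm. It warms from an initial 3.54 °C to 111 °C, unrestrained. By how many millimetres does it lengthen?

1.33 mm

ΔT = 111 − 3.54 = 107.5 K.
ΔL = α·L₀·ΔT = 7.86×10⁻⁶ × 1570 mm × 107.5 K = 1.33 mm.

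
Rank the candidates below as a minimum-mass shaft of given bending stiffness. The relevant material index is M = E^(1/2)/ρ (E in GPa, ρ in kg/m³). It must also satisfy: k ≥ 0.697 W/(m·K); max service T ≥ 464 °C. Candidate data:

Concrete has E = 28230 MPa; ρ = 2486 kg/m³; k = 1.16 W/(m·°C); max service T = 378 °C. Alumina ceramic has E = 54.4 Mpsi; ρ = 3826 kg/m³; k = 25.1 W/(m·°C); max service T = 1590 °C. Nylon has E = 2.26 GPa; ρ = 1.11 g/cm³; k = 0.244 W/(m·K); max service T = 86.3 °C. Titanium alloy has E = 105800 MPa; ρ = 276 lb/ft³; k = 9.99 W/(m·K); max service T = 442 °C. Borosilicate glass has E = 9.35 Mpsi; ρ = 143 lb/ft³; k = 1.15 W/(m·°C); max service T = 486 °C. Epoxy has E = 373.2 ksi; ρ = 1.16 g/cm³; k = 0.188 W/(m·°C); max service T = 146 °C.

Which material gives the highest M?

Screen on constraints: k ≥ 0.697 W/(m·K); max service T ≥ 464 °C. Survivors: alumina ceramic, borosilicate glass.
Convert each candidate to consistent units, then evaluate M:
  alumina ceramic: E = 375.1 GPa, ρ = 3826 kg/m³
  borosilicate glass: E = 64.47 GPa, ρ = 2291 kg/m³
  alumina ceramic: M = 5.06×10⁻³
  borosilicate glass: M = 3.51×10⁻³
Alumina ceramic ranks first.

alumina ceramic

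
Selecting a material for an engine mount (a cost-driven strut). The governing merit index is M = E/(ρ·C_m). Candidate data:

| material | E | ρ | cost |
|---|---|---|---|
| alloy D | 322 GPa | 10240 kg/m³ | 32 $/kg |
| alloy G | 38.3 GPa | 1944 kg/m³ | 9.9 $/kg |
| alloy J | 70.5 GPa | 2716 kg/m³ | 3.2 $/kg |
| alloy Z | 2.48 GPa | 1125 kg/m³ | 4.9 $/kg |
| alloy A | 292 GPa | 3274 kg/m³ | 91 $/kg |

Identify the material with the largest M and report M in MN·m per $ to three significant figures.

alloy J, M = 8.11 MN·m per $

Per-candidate index values:
  alloy J: M = 8.11 MN·m per $
  alloy G: M = 1.99 MN·m per $
  alloy D: M = 0.983 MN·m per $
  alloy A: M = 0.980 MN·m per $
  alloy Z: M = 0.450 MN·m per $
Alloy J has the largest M.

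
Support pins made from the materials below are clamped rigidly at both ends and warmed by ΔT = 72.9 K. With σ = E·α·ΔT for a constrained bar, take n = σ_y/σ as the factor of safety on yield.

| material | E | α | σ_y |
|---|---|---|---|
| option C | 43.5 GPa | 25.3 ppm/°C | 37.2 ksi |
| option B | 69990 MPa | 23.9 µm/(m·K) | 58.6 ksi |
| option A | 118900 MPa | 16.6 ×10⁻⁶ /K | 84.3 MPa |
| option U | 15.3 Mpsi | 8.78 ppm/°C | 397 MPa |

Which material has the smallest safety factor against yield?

Per material, after unit conversion:
  option C: E = 43.50, α = 25.3, σ_y = 256.5 → σ = 80.2 MPa, n = 3.20
  option B: E = 69.99, α = 23.9, σ_y = 404.0 → σ = 122 MPa, n = 3.31
  option A: E = 118.9, α = 16.6, σ_y = 84.30 → σ = 144 MPa, n = 0.586
  option U: E = 105.5, α = 8.78, σ_y = 397.0 → σ = 67.5 MPa, n = 5.88
Smallest n: option A with n = 0.586.

option A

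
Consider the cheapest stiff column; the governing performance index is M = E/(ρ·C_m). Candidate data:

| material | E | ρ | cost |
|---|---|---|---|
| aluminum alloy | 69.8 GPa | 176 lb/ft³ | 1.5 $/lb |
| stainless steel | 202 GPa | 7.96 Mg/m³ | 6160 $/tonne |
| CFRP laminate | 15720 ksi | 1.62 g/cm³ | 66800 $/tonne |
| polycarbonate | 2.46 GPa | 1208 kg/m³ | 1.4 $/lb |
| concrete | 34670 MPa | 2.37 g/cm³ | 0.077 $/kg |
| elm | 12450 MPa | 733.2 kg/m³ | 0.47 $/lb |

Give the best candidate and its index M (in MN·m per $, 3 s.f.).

concrete, M = 190 MN·m per $

Convert each candidate to consistent units, then evaluate M:
  aluminum alloy: E = 69.80 GPa, ρ = 2819 kg/m³, cost = 3.307 $/kg
  stainless steel: E = 202.0 GPa, ρ = 7960 kg/m³, cost = 6.160 $/kg
  CFRP laminate: E = 108.4 GPa, ρ = 1620 kg/m³, cost = 66.80 $/kg
  polycarbonate: E = 2.460 GPa, ρ = 1208 kg/m³, cost = 3.086 $/kg
  concrete: E = 34.67 GPa, ρ = 2370 kg/m³, cost = 0.07700 $/kg
  elm: E = 12.45 GPa, ρ = 733.2 kg/m³, cost = 1.036 $/kg
  concrete: M = 190 MN·m per $
  elm: M = 16.4 MN·m per $
  aluminum alloy: M = 7.49 MN·m per $
  stainless steel: M = 4.12 MN·m per $
  CFRP laminate: M = 1.00 MN·m per $
  polycarbonate: M = 0.660 MN·m per $
Concrete has the largest M.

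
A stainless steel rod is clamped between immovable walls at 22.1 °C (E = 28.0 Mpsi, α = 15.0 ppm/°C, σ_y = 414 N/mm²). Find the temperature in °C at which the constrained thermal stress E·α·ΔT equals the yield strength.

E = 28.0 Mpsi = 193.1 GPa.
σ_y = 414 N/mm² = 414.0 MPa.
E·α·ΔT = 414.0 MPa ⇒ ΔT = 414.0 / (193.1×10³ × 15.0×10⁻⁶) = 143.0 K.
T = 22.1 + 143.0 = 165.1 °C.

165 °C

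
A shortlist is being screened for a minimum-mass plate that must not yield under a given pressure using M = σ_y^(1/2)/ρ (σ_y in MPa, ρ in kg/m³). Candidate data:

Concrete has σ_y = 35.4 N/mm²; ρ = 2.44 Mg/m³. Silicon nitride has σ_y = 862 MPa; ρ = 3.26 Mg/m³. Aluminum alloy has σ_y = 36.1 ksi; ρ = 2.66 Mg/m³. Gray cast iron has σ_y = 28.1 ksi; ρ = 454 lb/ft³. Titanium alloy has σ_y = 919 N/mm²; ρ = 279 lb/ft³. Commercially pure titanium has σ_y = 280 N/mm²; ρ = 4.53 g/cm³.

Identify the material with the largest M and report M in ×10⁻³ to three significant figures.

silicon nitride, M = 9.01×10⁻³

Convert each candidate to consistent units, then evaluate M:
  concrete: σ_y = 35.40 MPa, ρ = 2440 kg/m³
  silicon nitride: σ_y = 862.0 MPa, ρ = 3260 kg/m³
  aluminum alloy: σ_y = 248.9 MPa, ρ = 2660 kg/m³
  gray cast iron: σ_y = 193.7 MPa, ρ = 7272 kg/m³
  titanium alloy: σ_y = 919.0 MPa, ρ = 4469 kg/m³
  commercially pure titanium: σ_y = 280.0 MPa, ρ = 4530 kg/m³
  silicon nitride: M = 9.01×10⁻³
  titanium alloy: M = 6.78×10⁻³
  aluminum alloy: M = 5.93×10⁻³
  commercially pure titanium: M = 3.69×10⁻³
  concrete: M = 2.44×10⁻³
  gray cast iron: M = 1.91×10⁻³
The maximum is for silicon nitride.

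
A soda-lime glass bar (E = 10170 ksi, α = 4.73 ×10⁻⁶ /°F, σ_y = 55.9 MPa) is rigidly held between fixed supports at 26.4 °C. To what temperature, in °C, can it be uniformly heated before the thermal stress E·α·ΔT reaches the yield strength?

E = 10170 ksi = 70.12 GPa.
α = 4.73×10⁻⁶/°F × 9/5 = 8.51×10⁻⁶/K.
E·α·ΔT = 55.90 MPa ⇒ ΔT = 55.90 / (70.12×10³ × 8.51×10⁻⁶) = 93.63 K.
T = 26.4 + 93.63 = 120.0 °C.

120 °C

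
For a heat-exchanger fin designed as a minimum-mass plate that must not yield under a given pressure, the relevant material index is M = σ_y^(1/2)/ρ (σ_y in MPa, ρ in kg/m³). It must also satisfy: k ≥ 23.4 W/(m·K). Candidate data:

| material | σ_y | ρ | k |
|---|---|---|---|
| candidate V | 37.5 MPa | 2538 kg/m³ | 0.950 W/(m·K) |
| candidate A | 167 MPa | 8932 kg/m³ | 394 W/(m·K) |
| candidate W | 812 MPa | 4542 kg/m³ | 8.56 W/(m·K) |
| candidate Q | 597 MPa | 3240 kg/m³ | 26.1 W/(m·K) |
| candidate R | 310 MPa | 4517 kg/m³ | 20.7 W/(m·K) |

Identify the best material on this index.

Screen on constraints: k ≥ 23.4 W/(m·K). Survivors: candidate A, candidate Q.
Computing M directly (units already consistent):
  candidate Q: M = 7.54×10⁻³
  candidate A: M = 1.45×10⁻³
Candidate Q ranks first.

candidate Q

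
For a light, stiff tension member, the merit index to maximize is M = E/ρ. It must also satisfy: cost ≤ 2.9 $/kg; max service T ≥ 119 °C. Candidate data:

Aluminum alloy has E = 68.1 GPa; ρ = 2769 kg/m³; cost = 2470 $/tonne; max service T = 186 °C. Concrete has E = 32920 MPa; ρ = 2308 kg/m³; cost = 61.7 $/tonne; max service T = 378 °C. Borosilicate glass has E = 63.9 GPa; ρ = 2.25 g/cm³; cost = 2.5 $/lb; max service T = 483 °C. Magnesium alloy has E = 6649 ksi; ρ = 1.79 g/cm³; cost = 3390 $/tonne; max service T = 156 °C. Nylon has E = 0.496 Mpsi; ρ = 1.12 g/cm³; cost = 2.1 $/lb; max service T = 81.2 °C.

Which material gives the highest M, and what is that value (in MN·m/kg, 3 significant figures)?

aluminum alloy, M = 24.6 MN·m/kg

Screen on constraints: cost ≤ 2.9 $/kg; max service T ≥ 119 °C. Survivors: aluminum alloy, concrete.
After converting to SI:
  aluminum alloy: E = 68.10 GPa, ρ = 2769 kg/m³
  concrete: E = 32.92 GPa, ρ = 2308 kg/m³
  aluminum alloy: M = 24.6 MN·m/kg
  concrete: M = 14.3 MN·m/kg
Aluminum alloy ranks first.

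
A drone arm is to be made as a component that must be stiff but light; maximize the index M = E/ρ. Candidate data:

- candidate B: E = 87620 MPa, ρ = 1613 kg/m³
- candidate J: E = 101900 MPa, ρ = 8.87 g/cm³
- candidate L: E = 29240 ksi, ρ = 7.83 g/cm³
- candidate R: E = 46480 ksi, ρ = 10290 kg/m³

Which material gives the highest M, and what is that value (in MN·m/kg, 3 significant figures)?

candidate B, M = 54.3 MN·m/kg

Putting every candidate on a common basis:
  candidate B: E = 87.62 GPa, ρ = 1613 kg/m³
  candidate J: E = 101.9 GPa, ρ = 8870 kg/m³
  candidate L: E = 201.6 GPa, ρ = 7830 kg/m³
  candidate R: E = 320.5 GPa, ρ = 10290 kg/m³
  candidate B: M = 54.3 MN·m/kg
  candidate R: M = 31.1 MN·m/kg
  candidate L: M = 25.7 MN·m/kg
  candidate J: M = 11.5 MN·m/kg
The maximum is for candidate B.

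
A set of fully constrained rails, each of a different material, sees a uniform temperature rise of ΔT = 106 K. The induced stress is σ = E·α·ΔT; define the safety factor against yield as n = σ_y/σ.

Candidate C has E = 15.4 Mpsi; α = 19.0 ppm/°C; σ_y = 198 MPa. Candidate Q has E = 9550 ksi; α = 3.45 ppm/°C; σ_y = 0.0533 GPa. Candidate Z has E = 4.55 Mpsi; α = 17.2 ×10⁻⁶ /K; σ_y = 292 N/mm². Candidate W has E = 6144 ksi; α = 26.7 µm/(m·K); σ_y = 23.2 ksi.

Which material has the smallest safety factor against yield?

candidate C

With everything in SI (GPa, ×10⁻⁶/K, MPa):
  candidate C: E = 106.2, α = 19.0, σ_y = 198.0 → σ = 214 MPa, n = 0.926
  candidate Q: E = 65.84, α = 3.45, σ_y = 53.30 → σ = 24.1 MPa, n = 2.21
  candidate Z: E = 31.37, α = 17.2, σ_y = 292.0 → σ = 57.2 MPa, n = 5.11
  candidate W: E = 42.36, α = 26.7, σ_y = 160.0 → σ = 120 MPa, n = 1.33
Candidate C has the lowest safety factor, n = 0.926.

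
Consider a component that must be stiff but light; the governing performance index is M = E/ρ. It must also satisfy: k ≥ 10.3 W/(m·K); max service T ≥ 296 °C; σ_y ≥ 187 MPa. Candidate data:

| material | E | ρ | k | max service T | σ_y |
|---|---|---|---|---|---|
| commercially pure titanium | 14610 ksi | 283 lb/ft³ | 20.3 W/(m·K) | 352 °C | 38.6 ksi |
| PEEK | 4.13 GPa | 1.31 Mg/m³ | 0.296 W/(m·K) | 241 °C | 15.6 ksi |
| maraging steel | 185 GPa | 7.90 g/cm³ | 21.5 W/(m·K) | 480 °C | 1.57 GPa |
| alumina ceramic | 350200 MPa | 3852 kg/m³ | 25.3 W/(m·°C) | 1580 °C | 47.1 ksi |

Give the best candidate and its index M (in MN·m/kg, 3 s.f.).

alumina ceramic, M = 90.9 MN·m/kg

Screen on constraints: k ≥ 10.3 W/(m·K); max service T ≥ 296 °C; σ_y ≥ 187 MPa. Survivors: commercially pure titanium, maraging steel, alumina ceramic.
Putting every candidate on a common basis:
  commercially pure titanium: E = 100.7 GPa, ρ = 4533 kg/m³
  maraging steel: E = 185.0 GPa, ρ = 7900 kg/m³
  alumina ceramic: E = 350.2 GPa, ρ = 3852 kg/m³
  alumina ceramic: M = 90.9 MN·m/kg
  maraging steel: M = 23.4 MN·m/kg
  commercially pure titanium: M = 22.2 MN·m/kg
Alumina ceramic ranks first.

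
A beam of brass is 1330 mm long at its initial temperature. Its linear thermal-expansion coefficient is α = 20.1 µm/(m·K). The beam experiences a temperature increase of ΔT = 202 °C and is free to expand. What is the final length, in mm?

1335.4 mm

ΔL = α·L₀·ΔT = 20.1×10⁻⁶ × 1330 mm × 202.0 K = 5.40 mm.
L = L₀ + ΔL = 1330 + 5.40 = 1335.4 mm.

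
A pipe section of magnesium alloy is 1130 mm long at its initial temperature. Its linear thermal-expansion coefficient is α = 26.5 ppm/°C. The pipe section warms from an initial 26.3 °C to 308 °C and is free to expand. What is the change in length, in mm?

8.44 mm

ΔT = 308 − 26.3 = 281.7 K.
ΔL = α·L₀·ΔT = 26.5×10⁻⁶ × 1130 mm × 281.7 K = 8.44 mm.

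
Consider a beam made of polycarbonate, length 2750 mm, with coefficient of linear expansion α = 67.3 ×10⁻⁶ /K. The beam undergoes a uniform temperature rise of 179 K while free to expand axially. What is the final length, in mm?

2783.1 mm

ΔL = α·L₀·ΔT = 67.3×10⁻⁶ × 2750 mm × 179.0 K = 33.1 mm.
L = L₀ + ΔL = 2750 + 33.1 = 2783.1 mm.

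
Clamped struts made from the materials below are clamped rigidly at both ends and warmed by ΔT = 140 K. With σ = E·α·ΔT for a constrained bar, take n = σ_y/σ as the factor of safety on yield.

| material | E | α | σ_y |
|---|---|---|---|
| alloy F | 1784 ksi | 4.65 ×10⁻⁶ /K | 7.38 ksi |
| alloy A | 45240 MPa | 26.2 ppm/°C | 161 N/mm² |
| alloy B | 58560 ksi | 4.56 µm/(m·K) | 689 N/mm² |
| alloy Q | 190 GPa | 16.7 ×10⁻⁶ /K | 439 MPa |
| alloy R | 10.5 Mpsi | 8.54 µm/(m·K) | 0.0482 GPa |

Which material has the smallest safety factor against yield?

Per material, after unit conversion:
  alloy F: E = 12.30, α = 4.65, σ_y = 50.88 → σ = 8.01 MPa, n = 6.35
  alloy A: E = 45.24, α = 26.2, σ_y = 161.0 → σ = 166 MPa, n = 0.970
  alloy B: E = 403.8, α = 4.56, σ_y = 689.0 → σ = 258 MPa, n = 2.67
  alloy Q: E = 190.0, α = 16.7, σ_y = 439.0 → σ = 444 MPa, n = 0.988
  alloy R: E = 72.39, α = 8.54, σ_y = 48.20 → σ = 86.6 MPa, n = 0.557
The minimum is alloy R at n = 0.557.

alloy R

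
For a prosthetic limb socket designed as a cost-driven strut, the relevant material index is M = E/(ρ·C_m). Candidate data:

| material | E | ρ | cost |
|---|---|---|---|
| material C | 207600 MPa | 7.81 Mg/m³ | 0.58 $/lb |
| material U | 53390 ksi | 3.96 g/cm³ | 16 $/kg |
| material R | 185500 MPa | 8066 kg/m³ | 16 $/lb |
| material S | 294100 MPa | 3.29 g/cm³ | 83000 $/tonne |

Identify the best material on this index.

After converting to SI:
  material C: E = 207.6 GPa, ρ = 7810 kg/m³, cost = 1.279 $/kg
  material U: E = 368.1 GPa, ρ = 3960 kg/m³, cost = 16.00 $/kg
  material R: E = 185.5 GPa, ρ = 8066 kg/m³, cost = 35.27 $/kg
  material S: E = 294.1 GPa, ρ = 3290 kg/m³, cost = 83.00 $/kg
  material C: M = 20.8 MN·m per $
  material U: M = 5.81 MN·m per $
  material S: M = 1.08 MN·m per $
  material R: M = 0.652 MN·m per $
Material C ranks first.

material C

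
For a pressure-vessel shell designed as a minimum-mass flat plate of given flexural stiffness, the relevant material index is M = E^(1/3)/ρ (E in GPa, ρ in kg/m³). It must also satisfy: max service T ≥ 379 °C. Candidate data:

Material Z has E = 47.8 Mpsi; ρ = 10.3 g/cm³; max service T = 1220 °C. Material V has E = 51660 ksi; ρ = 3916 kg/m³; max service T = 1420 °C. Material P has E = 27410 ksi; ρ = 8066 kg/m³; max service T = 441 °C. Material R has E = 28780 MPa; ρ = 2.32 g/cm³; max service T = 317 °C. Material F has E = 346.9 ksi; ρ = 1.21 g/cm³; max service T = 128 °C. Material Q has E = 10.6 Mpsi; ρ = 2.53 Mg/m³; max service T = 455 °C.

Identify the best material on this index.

material V

Screen on constraints: max service T ≥ 379 °C. Survivors: material Z, material V, material P, material Q.
Normalizing units and computing the index:
  material Z: E = 329.6 GPa, ρ = 10300 kg/m³
  material V: E = 356.2 GPa, ρ = 3916 kg/m³
  material P: E = 189.0 GPa, ρ = 8066 kg/m³
  material Q: E = 73.08 GPa, ρ = 2530 kg/m³
  material V: M = 1.81×10⁻³
  material Q: M = 1.65×10⁻³
  material P: M = 0.711×10⁻³
  material Z: M = 0.671×10⁻³
Material V ranks first.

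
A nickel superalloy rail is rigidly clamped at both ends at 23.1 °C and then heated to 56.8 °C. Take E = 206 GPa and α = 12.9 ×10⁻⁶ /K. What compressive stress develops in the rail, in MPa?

89.6 MPa

ΔT = 33.70 K. Constrained thermal stress σ = E·α·ΔT = 206.0×10³ MPa × 12.9×10⁻⁶ × 33.70 = 89.6 MPa (compressive).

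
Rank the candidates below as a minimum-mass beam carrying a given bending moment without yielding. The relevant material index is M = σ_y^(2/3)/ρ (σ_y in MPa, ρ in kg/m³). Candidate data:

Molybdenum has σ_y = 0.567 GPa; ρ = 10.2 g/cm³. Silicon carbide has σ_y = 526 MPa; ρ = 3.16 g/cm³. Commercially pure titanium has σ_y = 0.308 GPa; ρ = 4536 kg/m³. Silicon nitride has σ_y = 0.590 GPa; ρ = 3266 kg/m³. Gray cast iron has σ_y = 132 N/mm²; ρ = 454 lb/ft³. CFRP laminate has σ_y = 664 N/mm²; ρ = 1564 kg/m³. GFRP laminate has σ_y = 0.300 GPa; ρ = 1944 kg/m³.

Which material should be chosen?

CFRP laminate

In SI units:
  molybdenum: σ_y = 567.0 MPa, ρ = 10200 kg/m³
  silicon carbide: σ_y = 526.0 MPa, ρ = 3160 kg/m³
  commercially pure titanium: σ_y = 308.0 MPa, ρ = 4536 kg/m³
  silicon nitride: σ_y = 590.0 MPa, ρ = 3266 kg/m³
  gray cast iron: σ_y = 132.0 MPa, ρ = 7272 kg/m³
  CFRP laminate: σ_y = 664.0 MPa, ρ = 1564 kg/m³
  GFRP laminate: σ_y = 300.0 MPa, ρ = 1944 kg/m³
  CFRP laminate: M = 48.7×10⁻³
  GFRP laminate: M = 23.1×10⁻³
  silicon nitride: M = 21.5×10⁻³
  silicon carbide: M = 20.6×10⁻³
  commercially pure titanium: M = 10.1×10⁻³
  molybdenum: M = 6.72×10⁻³
  gray cast iron: M = 3.56×10⁻³
CFRP laminate ranks first.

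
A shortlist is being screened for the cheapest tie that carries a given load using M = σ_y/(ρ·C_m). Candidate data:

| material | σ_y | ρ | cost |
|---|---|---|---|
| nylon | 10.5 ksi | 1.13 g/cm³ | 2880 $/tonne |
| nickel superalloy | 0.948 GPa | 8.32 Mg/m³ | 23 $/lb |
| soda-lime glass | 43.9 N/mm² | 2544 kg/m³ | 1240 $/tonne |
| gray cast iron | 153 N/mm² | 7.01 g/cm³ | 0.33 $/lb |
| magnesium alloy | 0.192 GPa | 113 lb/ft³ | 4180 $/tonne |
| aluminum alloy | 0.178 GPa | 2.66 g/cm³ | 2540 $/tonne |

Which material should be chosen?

gray cast iron

In SI units:
  nylon: σ_y = 72.39 MPa, ρ = 1130 kg/m³, cost = 2.880 $/kg
  nickel superalloy: σ_y = 948.0 MPa, ρ = 8320 kg/m³, cost = 50.71 $/kg
  soda-lime glass: σ_y = 43.90 MPa, ρ = 2544 kg/m³, cost = 1.240 $/kg
  gray cast iron: σ_y = 153.0 MPa, ρ = 7010 kg/m³, cost = 0.7275 $/kg
  magnesium alloy: σ_y = 192.0 MPa, ρ = 1810 kg/m³, cost = 4.180 $/kg
  aluminum alloy: σ_y = 178.0 MPa, ρ = 2660 kg/m³, cost = 2.540 $/kg
  gray cast iron: M = 30.0 kN·m per $
  aluminum alloy: M = 26.3 kN·m per $
  magnesium alloy: M = 25.4 kN·m per $
  nylon: M = 22.2 kN·m per $
  soda-lime glass: M = 13.9 kN·m per $
  nickel superalloy: M = 2.25 kN·m per $
Highest index: gray cast iron.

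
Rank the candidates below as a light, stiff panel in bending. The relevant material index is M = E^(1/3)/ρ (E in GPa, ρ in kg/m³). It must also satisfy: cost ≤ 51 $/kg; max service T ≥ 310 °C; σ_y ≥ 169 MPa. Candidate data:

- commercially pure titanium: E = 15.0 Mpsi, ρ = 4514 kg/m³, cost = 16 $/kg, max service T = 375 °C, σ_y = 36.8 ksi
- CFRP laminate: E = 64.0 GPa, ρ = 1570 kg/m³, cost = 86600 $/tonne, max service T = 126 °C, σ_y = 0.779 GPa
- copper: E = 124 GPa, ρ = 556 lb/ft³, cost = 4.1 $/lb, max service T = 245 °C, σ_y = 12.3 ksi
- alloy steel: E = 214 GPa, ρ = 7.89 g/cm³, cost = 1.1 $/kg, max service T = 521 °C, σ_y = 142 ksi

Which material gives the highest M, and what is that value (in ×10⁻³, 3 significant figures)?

commercially pure titanium, M = 1.04×10⁻³

Screen on constraints: cost ≤ 51 $/kg; max service T ≥ 310 °C; σ_y ≥ 169 MPa. Survivors: commercially pure titanium, alloy steel.
Normalizing units and computing the index:
  commercially pure titanium: E = 103.4 GPa, ρ = 4514 kg/m³
  alloy steel: E = 214.0 GPa, ρ = 7890 kg/m³
  commercially pure titanium: M = 1.04×10⁻³
  alloy steel: M = 0.758×10⁻³
Commercially pure titanium has the largest M.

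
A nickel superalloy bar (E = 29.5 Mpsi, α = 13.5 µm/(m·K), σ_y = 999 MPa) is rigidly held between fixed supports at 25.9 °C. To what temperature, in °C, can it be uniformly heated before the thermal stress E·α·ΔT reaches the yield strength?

E = 29.5 Mpsi = 203.4 GPa.
E·α·ΔT = 999.0 MPa ⇒ ΔT = 999.0 / (203.4×10³ × 13.5×10⁻⁶) = 363.8 K.
T = 25.9 + 363.8 = 389.7 °C.

390 °C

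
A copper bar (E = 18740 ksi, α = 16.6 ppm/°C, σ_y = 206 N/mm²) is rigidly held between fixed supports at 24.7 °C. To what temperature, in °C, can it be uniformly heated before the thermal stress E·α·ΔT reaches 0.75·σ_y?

96.7 °C

E = 18740 ksi = 129.2 GPa.
σ_y = 206 N/mm² = 206.0 MPa.
E·α·ΔT = 154.5 MPa ⇒ ΔT = 154.5 / (129.2×10³ × 16.6×10⁻⁶) = 72.03 K.
T = 24.7 + 72.03 = 96.73 °C.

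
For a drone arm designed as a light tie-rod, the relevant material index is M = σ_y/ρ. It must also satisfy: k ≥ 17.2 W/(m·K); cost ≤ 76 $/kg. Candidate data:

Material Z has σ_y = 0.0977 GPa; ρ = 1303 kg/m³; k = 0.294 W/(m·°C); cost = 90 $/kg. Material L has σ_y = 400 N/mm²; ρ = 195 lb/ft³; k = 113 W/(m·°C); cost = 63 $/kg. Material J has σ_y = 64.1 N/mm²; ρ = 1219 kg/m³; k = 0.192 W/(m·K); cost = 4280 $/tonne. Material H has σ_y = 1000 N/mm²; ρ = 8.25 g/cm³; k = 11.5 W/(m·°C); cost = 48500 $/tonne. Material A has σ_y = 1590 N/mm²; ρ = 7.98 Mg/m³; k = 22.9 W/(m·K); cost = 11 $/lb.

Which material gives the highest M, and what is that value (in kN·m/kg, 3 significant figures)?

Screen on constraints: k ≥ 17.2 W/(m·K); cost ≤ 76 $/kg. Survivors: material L, material A.
Putting every candidate on a common basis:
  material L: σ_y = 400.0 MPa, ρ = 3124 kg/m³
  material A: σ_y = 1590 MPa, ρ = 7980 kg/m³
  material A: M = 199 kN·m/kg
  material L: M = 128 kN·m/kg
Material A has the largest M.

material A, M = 199 kN·m/kg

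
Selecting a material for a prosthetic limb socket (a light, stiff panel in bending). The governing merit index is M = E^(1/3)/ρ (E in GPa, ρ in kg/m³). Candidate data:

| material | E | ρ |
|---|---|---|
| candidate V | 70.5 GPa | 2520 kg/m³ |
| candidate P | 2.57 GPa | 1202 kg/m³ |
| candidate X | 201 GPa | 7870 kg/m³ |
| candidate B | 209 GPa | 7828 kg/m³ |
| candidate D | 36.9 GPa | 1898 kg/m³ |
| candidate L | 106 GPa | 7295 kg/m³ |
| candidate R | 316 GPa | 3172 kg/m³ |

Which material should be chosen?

candidate R

Evaluate M for each candidate:
  candidate R: M = 2.15×10⁻³
  candidate D: M = 1.75×10⁻³
  candidate V: M = 1.64×10⁻³
  candidate P: M = 1.14×10⁻³
  candidate B: M = 0.758×10⁻³
  candidate X: M = 0.744×10⁻³
  candidate L: M = 0.649×10⁻³
The maximum is for candidate R.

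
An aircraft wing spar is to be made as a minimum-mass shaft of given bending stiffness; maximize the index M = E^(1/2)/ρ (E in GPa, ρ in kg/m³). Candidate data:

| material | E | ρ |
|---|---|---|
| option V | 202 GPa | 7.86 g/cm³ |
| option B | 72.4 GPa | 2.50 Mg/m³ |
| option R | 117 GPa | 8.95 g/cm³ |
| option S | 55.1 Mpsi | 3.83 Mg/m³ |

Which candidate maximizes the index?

Normalizing units and computing the index:
  option V: E = 202.0 GPa, ρ = 7860 kg/m³
  option B: E = 72.40 GPa, ρ = 2500 kg/m³
  option R: E = 117.0 GPa, ρ = 8950 kg/m³
  option S: E = 379.9 GPa, ρ = 3830 kg/m³
  option S: M = 5.09×10⁻³
  option B: M = 3.40×10⁻³
  option V: M = 1.81×10⁻³
  option R: M = 1.21×10⁻³
The maximum is for option S.

option S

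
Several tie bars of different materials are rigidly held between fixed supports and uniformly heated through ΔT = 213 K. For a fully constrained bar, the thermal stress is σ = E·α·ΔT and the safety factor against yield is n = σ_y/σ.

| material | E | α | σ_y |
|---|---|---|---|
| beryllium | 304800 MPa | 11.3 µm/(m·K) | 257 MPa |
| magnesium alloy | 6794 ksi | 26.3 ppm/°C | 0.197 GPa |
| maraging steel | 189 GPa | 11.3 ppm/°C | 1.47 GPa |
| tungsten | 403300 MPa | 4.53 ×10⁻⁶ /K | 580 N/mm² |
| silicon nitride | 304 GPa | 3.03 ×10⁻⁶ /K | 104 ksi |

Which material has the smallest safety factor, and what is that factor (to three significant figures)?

beryllium, n = 0.350

Converting E to GPa, α to ×10⁻⁶/K, σ_y to MPa, then σ and n for each:
  beryllium: E = 304.8, α = 11.3, σ_y = 257.0 → σ = 734 MPa, n = 0.350
  magnesium alloy: E = 46.84, α = 26.3, σ_y = 197.0 → σ = 262 MPa, n = 0.751
  maraging steel: E = 189.0, α = 11.3, σ_y = 1470 → σ = 455 MPa, n = 3.23
  tungsten: E = 403.3, α = 4.53, σ_y = 580.0 → σ = 389 MPa, n = 1.49
  silicon nitride: E = 304.0, α = 3.03, σ_y = 717.1 → σ = 196 MPa, n = 3.65
Beryllium has the lowest safety factor, n = 0.350.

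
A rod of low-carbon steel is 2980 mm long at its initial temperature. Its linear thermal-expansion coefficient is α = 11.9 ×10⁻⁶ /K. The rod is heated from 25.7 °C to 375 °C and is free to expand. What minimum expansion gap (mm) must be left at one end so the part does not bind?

12.4 mm

ΔT = 375 − 25.7 = 349.3 K.
ΔL = α·L₀·ΔT = 11.9×10⁻⁶ × 2980 mm × 349.3 K = 12.4 mm.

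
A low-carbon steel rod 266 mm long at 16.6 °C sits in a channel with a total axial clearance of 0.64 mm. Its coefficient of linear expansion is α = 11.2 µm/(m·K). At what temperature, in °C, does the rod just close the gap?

α·L₀·ΔT = 0.64 mm ⇒ ΔT = 0.64 / (11.2×10⁻⁶ × 266.0) = 214.8 K.
T = 16.6 + 214.8 = 231.4 °C.

231 °C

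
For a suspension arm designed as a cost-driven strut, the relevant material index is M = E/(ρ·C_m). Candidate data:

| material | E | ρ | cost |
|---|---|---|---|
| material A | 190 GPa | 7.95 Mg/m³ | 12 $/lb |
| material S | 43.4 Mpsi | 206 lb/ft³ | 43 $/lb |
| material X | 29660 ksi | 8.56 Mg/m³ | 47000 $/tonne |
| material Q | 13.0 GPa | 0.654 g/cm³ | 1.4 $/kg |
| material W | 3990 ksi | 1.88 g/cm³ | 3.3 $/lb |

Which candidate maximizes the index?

In SI units:
  material A: E = 190.0 GPa, ρ = 7950 kg/m³, cost = 26.46 $/kg
  material S: E = 299.2 GPa, ρ = 3300 kg/m³, cost = 94.80 $/kg
  material X: E = 204.5 GPa, ρ = 8560 kg/m³, cost = 47.00 $/kg
  material Q: E = 13.00 GPa, ρ = 654.0 kg/m³, cost = 1.400 $/kg
  material W: E = 27.51 GPa, ρ = 1880 kg/m³, cost = 7.275 $/kg
  material Q: M = 14.2 MN·m per $
  material W: M = 2.01 MN·m per $
  material S: M = 0.957 MN·m per $
  material A: M = 0.903 MN·m per $
  material X: M = 0.508 MN·m per $
The maximum is for material Q.

material Q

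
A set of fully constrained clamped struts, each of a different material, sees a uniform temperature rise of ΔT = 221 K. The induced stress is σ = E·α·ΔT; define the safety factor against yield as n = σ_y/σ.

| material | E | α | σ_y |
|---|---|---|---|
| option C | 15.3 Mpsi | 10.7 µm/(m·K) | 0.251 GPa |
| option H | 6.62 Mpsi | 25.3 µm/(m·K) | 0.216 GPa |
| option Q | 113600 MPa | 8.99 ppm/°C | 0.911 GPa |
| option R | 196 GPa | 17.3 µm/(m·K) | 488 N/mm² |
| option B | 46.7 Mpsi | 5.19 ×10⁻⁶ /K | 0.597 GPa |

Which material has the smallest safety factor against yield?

option R

Per material, after unit conversion:
  option C: E = 105.5, α = 10.7, σ_y = 251.0 → σ = 249 MPa, n = 1.01
  option H: E = 45.64, α = 25.3, σ_y = 216.0 → σ = 255 MPa, n = 0.846
  option Q: E = 113.6, α = 8.99, σ_y = 911.0 → σ = 226 MPa, n = 4.04
  option R: E = 196.0, α = 17.3, σ_y = 488.0 → σ = 749 MPa, n = 0.651
  option B: E = 322.0, α = 5.19, σ_y = 597.0 → σ = 369 MPa, n = 1.62
Option R has the lowest safety factor, n = 0.651.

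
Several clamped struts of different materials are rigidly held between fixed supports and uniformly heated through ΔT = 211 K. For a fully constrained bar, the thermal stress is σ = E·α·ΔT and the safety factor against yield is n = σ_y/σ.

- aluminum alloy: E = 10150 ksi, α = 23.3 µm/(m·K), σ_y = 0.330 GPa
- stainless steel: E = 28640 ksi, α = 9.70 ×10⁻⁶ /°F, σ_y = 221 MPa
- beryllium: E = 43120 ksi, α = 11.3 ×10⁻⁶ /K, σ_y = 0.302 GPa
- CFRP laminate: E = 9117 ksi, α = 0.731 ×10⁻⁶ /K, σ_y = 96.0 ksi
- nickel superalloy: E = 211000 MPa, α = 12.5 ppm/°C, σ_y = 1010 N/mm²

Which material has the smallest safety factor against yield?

Per material, after unit conversion:
  aluminum alloy: E = 69.98, α = 23.3, σ_y = 330.0 → σ = 344 MPa, n = 0.959
  stainless steel: E = 197.5, α = 17.5, σ_y = 221.0 → σ = 727 MPa, n = 0.304
  beryllium: E = 297.3, α = 11.3, σ_y = 302.0 → σ = 709 MPa, n = 0.426
  CFRP laminate: E = 62.86, α = 0.731, σ_y = 661.9 → σ = 9.70 MPa, n = 68.3
  nickel superalloy: E = 211.0, α = 12.5, σ_y = 1010 → σ = 557 MPa, n = 1.81
Stainless steel has the lowest safety factor, n = 0.304.

stainless steel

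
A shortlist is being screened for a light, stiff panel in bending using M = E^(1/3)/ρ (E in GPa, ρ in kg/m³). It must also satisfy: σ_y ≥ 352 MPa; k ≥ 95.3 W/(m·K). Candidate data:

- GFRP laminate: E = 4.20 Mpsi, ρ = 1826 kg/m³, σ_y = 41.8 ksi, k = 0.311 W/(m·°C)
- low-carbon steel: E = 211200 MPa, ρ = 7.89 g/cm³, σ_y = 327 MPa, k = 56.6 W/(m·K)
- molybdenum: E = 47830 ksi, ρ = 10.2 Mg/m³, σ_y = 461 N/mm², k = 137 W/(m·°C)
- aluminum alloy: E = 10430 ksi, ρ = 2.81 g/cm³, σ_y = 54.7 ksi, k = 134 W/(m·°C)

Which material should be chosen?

aluminum alloy

Screen on constraints: σ_y ≥ 352 MPa; k ≥ 95.3 W/(m·K). Survivors: molybdenum, aluminum alloy.
Convert each candidate to consistent units, then evaluate M:
  molybdenum: E = 329.8 GPa, ρ = 10200 kg/m³
  aluminum alloy: E = 71.91 GPa, ρ = 2810 kg/m³
  aluminum alloy: M = 1.48×10⁻³
  molybdenum: M = 0.677×10⁻³
Highest index: aluminum alloy.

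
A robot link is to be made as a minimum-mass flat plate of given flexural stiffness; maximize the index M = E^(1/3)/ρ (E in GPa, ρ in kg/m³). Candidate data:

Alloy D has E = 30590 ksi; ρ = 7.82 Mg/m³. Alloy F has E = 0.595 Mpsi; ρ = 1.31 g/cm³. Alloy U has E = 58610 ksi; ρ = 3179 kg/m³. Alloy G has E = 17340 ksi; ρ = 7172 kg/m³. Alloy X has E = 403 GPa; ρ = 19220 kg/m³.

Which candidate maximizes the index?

alloy U

Convert each candidate to consistent units, then evaluate M:
  alloy D: E = 210.9 GPa, ρ = 7820 kg/m³
  alloy F: E = 4.102 GPa, ρ = 1310 kg/m³
  alloy U: E = 404.1 GPa, ρ = 3179 kg/m³
  alloy G: E = 119.6 GPa, ρ = 7172 kg/m³
  alloy X: E = 403.0 GPa, ρ = 19220 kg/m³
  alloy U: M = 2.33×10⁻³
  alloy F: M = 1.22×10⁻³
  alloy D: M = 0.761×10⁻³
  alloy G: M = 0.687×10⁻³
  alloy X: M = 0.384×10⁻³
Alloy U ranks first.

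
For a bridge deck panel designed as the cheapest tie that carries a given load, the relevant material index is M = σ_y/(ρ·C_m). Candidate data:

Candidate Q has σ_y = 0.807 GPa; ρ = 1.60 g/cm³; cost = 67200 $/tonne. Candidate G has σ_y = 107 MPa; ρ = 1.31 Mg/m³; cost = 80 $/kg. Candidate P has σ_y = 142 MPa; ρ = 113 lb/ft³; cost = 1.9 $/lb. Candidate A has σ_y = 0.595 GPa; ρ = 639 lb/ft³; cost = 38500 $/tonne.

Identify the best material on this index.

In SI units:
  candidate Q: σ_y = 807.0 MPa, ρ = 1600 kg/m³, cost = 67.20 $/kg
  candidate G: σ_y = 107.0 MPa, ρ = 1310 kg/m³, cost = 80.00 $/kg
  candidate P: σ_y = 142.0 MPa, ρ = 1810 kg/m³, cost = 4.189 $/kg
  candidate A: σ_y = 595.0 MPa, ρ = 10240 kg/m³, cost = 38.50 $/kg
  candidate P: M = 18.7 kN·m per $
  candidate Q: M = 7.51 kN·m per $
  candidate A: M = 1.51 kN·m per $
  candidate G: M = 1.02 kN·m per $
Highest index: candidate P.

candidate P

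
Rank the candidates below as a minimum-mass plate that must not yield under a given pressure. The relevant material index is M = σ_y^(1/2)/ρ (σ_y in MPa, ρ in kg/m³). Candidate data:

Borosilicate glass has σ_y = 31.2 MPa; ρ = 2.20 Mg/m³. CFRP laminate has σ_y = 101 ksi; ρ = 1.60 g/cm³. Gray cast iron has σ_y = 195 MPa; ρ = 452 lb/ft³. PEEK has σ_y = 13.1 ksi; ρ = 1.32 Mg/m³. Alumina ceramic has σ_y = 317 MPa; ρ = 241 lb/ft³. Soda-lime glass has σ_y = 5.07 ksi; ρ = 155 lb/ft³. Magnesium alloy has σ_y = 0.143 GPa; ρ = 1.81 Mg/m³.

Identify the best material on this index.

Putting every candidate on a common basis:
  borosilicate glass: σ_y = 31.20 MPa, ρ = 2200 kg/m³
  CFRP laminate: σ_y = 696.4 MPa, ρ = 1600 kg/m³
  gray cast iron: σ_y = 195.0 MPa, ρ = 7240 kg/m³
  PEEK: σ_y = 90.32 MPa, ρ = 1320 kg/m³
  alumina ceramic: σ_y = 317.0 MPa, ρ = 3860 kg/m³
  soda-lime glass: σ_y = 34.96 MPa, ρ = 2483 kg/m³
  magnesium alloy: σ_y = 143.0 MPa, ρ = 1810 kg/m³
  CFRP laminate: M = 16.5×10⁻³
  PEEK: M = 7.20×10⁻³
  magnesium alloy: M = 6.61×10⁻³
  alumina ceramic: M = 4.61×10⁻³
  borosilicate glass: M = 2.54×10⁻³
  soda-lime glass: M = 2.38×10⁻³
  gray cast iron: M = 1.93×10⁻³
The maximum is for CFRP laminate.

CFRP laminate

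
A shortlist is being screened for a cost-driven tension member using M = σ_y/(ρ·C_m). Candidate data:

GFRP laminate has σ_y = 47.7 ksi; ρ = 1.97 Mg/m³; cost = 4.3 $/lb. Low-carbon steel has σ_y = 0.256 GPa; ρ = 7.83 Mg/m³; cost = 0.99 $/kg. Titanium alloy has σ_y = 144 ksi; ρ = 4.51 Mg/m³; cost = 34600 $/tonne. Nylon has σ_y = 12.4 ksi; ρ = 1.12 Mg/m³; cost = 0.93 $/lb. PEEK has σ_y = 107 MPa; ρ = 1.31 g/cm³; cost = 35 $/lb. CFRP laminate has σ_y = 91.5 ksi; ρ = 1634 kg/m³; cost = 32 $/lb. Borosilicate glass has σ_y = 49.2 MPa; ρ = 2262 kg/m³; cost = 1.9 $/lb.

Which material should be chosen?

nylon

In SI units:
  GFRP laminate: σ_y = 328.9 MPa, ρ = 1970 kg/m³, cost = 9.480 $/kg
  low-carbon steel: σ_y = 256.0 MPa, ρ = 7830 kg/m³, cost = 0.9900 $/kg
  titanium alloy: σ_y = 992.8 MPa, ρ = 4510 kg/m³, cost = 34.60 $/kg
  nylon: σ_y = 85.50 MPa, ρ = 1120 kg/m³, cost = 2.050 $/kg
  PEEK: σ_y = 107.0 MPa, ρ = 1310 kg/m³, cost = 77.16 $/kg
  CFRP laminate: σ_y = 630.9 MPa, ρ = 1634 kg/m³, cost = 70.55 $/kg
  borosilicate glass: σ_y = 49.20 MPa, ρ = 2262 kg/m³, cost = 4.189 $/kg
  nylon: M = 37.2 kN·m per $
  low-carbon steel: M = 33.0 kN·m per $
  GFRP laminate: M = 17.6 kN·m per $
  titanium alloy: M = 6.36 kN·m per $
  CFRP laminate: M = 5.47 kN·m per $
  borosilicate glass: M = 5.19 kN·m per $
  PEEK: M = 1.06 kN·m per $
Nylon has the largest M.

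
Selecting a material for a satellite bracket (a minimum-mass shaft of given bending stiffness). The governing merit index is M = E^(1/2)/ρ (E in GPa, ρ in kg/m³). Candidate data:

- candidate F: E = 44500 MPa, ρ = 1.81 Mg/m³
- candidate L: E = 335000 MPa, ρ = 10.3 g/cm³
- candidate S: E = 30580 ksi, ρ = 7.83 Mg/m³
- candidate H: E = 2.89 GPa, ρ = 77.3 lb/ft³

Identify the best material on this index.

candidate F

In SI units:
  candidate F: E = 44.50 GPa, ρ = 1810 kg/m³
  candidate L: E = 335.0 GPa, ρ = 10300 kg/m³
  candidate S: E = 210.8 GPa, ρ = 7830 kg/m³
  candidate H: E = 2.890 GPa, ρ = 1238 kg/m³
  candidate F: M = 3.69×10⁻³
  candidate S: M = 1.85×10⁻³
  candidate L: M = 1.78×10⁻³
  candidate H: M = 1.37×10⁻³
Candidate F has the largest M.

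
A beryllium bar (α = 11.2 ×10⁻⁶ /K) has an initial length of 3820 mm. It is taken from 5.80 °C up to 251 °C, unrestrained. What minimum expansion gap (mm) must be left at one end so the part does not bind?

10.5 mm

ΔT = 251 − 5.80 = 245.2 K.
ΔL = α·L₀·ΔT = 11.2×10⁻⁶ × 3820 mm × 245.2 K = 10.5 mm.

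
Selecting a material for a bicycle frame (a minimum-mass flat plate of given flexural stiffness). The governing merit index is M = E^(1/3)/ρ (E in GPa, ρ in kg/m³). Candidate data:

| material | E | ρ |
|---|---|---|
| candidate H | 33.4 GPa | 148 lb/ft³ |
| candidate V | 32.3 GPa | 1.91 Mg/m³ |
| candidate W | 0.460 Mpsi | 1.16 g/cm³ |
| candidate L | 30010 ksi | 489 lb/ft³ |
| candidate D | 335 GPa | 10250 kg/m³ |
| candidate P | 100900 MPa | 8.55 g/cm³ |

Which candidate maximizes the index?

candidate V

Putting every candidate on a common basis:
  candidate H: E = 33.40 GPa, ρ = 2371 kg/m³
  candidate V: E = 32.30 GPa, ρ = 1910 kg/m³
  candidate W: E = 3.172 GPa, ρ = 1160 kg/m³
  candidate L: E = 206.9 GPa, ρ = 7833 kg/m³
  candidate D: E = 335.0 GPa, ρ = 10250 kg/m³
  candidate P: E = 100.9 GPa, ρ = 8550 kg/m³
  candidate V: M = 1.67×10⁻³
  candidate H: M = 1.36×10⁻³
  candidate W: M = 1.27×10⁻³
  candidate L: M = 0.755×10⁻³
  candidate D: M = 0.678×10⁻³
  candidate P: M = 0.544×10⁻³
Candidate V ranks first.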